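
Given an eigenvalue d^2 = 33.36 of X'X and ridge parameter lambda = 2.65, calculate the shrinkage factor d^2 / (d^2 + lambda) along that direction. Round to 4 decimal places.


Compute the denominator: 33.36 + 2.65 = 36.0100.
Shrinkage factor = 33.36 / 36.0100 = 0.9264.

0.9264


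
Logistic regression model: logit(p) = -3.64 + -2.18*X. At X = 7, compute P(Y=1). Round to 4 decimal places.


Linear predictor: z = -3.64 + -2.18 * 7 = -18.9000.
P = 1/(1 + exp(18.9000)) = 1/(1 + 161497464.3686) = 0.0000.

0.0000


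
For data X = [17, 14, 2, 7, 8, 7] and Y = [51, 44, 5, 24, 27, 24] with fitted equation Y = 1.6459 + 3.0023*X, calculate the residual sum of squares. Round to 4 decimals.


Predicted values from Y = 1.6459 + 3.0023*X.
Residuals: [-1.6850, 0.3219, -2.6505, 1.3380, 1.3357, 1.3380].
SSres = 15.3326.

15.3326


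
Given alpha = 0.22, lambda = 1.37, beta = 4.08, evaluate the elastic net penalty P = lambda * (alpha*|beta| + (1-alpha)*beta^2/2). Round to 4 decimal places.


L1 component = 0.22 * |4.08| = 0.8976.
L2 component = 0.78 * 4.08^2 / 2 = 6.4921.
Penalty = 1.37 * (0.8976 + 6.4921) = 1.37 * 7.3897 = 10.1239.

10.1239


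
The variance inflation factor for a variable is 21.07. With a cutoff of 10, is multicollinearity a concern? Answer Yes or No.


The threshold is 10.
VIF = 21.07 is >= 10.
Multicollinearity indication: Yes.

Yes


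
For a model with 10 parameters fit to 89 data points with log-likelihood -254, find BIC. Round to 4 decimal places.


ln(89) = 4.488636.
k * ln(n) = 10 * 4.488636 = 44.886360.
-2L = 508.
BIC = 44.886360 + 508 = 552.886360, which rounds to 552.8864.

552.8864


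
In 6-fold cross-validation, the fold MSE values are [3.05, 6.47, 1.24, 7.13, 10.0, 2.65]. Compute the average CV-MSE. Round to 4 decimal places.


Total MSE across folds = 30.5400.
CV-MSE = 30.5400/6 = 5.0900.

5.0900


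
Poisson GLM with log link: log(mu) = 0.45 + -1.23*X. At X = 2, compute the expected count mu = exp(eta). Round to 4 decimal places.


Linear predictor: eta = 0.45 + (-1.23)(2) = -2.0100.
Expected count: mu = exp(-2.0100) = 0.1340.

0.1340


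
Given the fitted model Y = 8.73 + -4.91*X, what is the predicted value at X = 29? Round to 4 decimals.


Predicted value:
Y = 8.73 + (-4.91)(29) = 8.73 + -142.3900 = -133.6600.

-133.6600


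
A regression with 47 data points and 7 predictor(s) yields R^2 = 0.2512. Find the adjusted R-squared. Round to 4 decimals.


Adjusted R^2 = 1 - (1 - R^2) * (n-1)/(n-p-1).
(1 - R^2) = 0.7488.
(n-1)/(n-p-1) = 46/39.
(1 - R^2) * (n-1) = 0.7488 * 46 = 34.4448.
Divide by (n-p-1): 34.4448 / 39 = 0.8832.
Adj R^2 = 1 - 0.8832 = 0.1168.

0.1168


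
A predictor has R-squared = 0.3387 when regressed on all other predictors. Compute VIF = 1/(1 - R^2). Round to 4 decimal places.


Using VIF = 1/(1 - R^2_j):
1 - 0.3387 = 0.6613.
VIF = 1.5122.

1.5122


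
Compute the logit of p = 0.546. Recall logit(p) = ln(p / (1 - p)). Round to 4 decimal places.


Compute the odds: 0.546/0.454 = 1.2026.
Take the natural log: ln(1.2026) = 0.1845.

0.1845


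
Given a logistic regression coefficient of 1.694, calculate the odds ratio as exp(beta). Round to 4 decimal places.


exp(1.694) = 5.4412.
So the odds ratio is 5.4412.

5.4412


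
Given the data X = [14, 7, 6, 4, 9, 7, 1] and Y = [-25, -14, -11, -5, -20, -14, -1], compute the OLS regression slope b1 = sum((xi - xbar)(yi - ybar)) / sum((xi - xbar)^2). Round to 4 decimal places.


Calculate xbar = 6.8571, ybar = -12.8571.
S_xx = 98.8571, S_xy = -195.8571.
Using b1 = S_xy / S_xx = -195.8571 / 98.8571, we get b1 = -1.9812.

-1.9812


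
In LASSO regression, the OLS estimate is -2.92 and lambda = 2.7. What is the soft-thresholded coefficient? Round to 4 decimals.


Absolute value: |-2.92| = 2.92.
Compare to lambda = 2.7.
Since |beta| > lambda, coefficient = sign(beta)*(|beta| - lambda) = -0.2200.

-0.2200


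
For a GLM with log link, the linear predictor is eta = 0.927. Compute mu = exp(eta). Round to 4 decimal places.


mu = exp(eta) = exp(0.927).
= 2.5269.

2.5269


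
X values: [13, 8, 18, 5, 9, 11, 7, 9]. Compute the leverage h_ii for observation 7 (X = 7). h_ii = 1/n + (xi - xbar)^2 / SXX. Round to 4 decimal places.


n = 8, xbar = 10.0000.
SXX = sum((xi - xbar)^2) = 114.0000.
h = 1/8 + (7 - 10.0000)^2 / 114.0000 = 0.2039.

0.2039


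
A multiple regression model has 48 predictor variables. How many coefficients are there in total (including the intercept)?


Each predictor gets one coefficient, plus one intercept.
Total parameters = 48 + 1 = 49.

49


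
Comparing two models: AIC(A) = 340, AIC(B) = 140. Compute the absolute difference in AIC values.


|AIC_A - AIC_B| = |340 - 140| = 200.
Model B is preferred (lower AIC).

200


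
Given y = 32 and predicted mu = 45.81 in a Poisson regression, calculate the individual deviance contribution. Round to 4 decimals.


First: ln(32/45.81) = -0.358767.
Then: 32 * -0.358767 = -11.480544.
y - mu = 32 - 45.81 = -13.81.
D = 2(-11.480544 - -13.81) = 4.658912, which rounds to 4.6589.

4.6589


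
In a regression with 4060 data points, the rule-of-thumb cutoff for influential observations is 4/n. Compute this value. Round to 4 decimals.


The threshold is 4/n.
4/4060 = 0.0010.

0.0010


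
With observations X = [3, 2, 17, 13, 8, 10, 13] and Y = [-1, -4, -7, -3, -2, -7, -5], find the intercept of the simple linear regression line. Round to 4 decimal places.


Compute b1 = -0.2563 from the OLS formula.
With xbar = 9.4286 and ybar = -4.1429, the intercept is:
b0 = -4.1429 - -0.2563 * 9.4286 = -1.7264.

-1.7264


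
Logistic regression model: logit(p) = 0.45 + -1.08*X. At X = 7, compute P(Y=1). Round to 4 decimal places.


z = 0.45 + -1.08 * 7 = -7.1100.
Sigmoid: P = 1 / (1 + exp(7.1100)) = 0.0008.

0.0008


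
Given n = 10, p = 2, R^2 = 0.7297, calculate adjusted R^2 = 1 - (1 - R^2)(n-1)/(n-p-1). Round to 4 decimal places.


Adjusted R^2 = 1 - (1 - R^2) * (n-1)/(n-p-1).
(1 - R^2) = 0.2703.
(n-1)/(n-p-1) = 9/7.
(1 - R^2) * (n-1) = 0.2703 * 9 = 2.4327.
Divide by (n-p-1): 2.4327 / 7 = 0.3475.
Adj R^2 = 1 - 0.3475 = 0.6525.

0.6525


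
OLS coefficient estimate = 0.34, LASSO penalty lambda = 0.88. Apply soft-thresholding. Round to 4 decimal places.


|beta_OLS| = 0.34.
lambda = 0.88.
Since |beta| <= lambda, the coefficient is set to 0.
Result = 0.0000.

0.0000


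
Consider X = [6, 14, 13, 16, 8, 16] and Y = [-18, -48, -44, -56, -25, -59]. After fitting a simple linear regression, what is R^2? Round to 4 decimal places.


Fit the OLS line: b0 = 6.3152, b1 = -3.9437.
SSres = 7.7186.
SStot = 1389.3333.
R^2 = 1 - 7.7186/1389.3333 = 0.9944.

0.9944


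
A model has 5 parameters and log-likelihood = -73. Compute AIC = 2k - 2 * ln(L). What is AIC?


Compute:
2k = 2*5 = 10.
-2*loglik = -2*(-73) = 146.
AIC = 10 + 146 = 156.

156


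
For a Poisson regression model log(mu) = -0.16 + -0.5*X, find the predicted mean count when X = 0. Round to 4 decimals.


Linear predictor: eta = -0.16 + (-0.5)(0) = -0.1600.
Expected count: mu = exp(-0.1600) = 0.8521.

0.8521


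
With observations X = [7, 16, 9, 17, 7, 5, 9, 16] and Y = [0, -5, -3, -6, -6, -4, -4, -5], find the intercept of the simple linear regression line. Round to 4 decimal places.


First find the slope: b1 = -0.1997.
Means: xbar = 10.7500, ybar = -4.1250.
b0 = ybar - b1 * xbar = -4.1250 - -0.1997 * 10.7500 = -1.9783.

-1.9783


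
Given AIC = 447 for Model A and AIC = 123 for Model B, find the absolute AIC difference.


|AIC_A - AIC_B| = |447 - 123| = 324.
Model B is preferred (lower AIC).

324


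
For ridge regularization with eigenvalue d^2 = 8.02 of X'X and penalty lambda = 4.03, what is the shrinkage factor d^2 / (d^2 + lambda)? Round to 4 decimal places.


Compute the denominator: 8.02 + 4.03 = 12.0500.
Shrinkage factor = 8.02 / 12.0500 = 0.6656.

0.6656


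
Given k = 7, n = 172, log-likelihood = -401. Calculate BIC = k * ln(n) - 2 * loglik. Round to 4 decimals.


Compute k*ln(n) = 7*ln(172) = 7*5.147494 = 36.032458.
Then -2*loglik = 802.
BIC = 36.032458 + 802 = 838.032458, which rounds to 838.0325.

838.0325


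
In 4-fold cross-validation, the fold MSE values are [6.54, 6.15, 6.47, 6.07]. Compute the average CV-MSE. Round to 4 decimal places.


Add all fold MSEs: 25.2300.
Divide by k = 4: 25.2300/4 = 6.3075.

6.3075


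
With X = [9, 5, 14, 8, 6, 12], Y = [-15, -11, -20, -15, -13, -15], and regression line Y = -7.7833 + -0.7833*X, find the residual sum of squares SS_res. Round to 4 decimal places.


Compute predicted values, then residuals = yi - yhat_i.
Residuals: [-0.1670, 0.6998, -1.2505, -0.9503, -0.5169, 2.1829].
SSres = sum(residual^2) = 8.0167.

8.0167


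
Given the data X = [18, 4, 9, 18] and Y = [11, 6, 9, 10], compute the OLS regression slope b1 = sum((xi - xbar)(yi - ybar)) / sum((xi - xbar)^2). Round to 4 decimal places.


First compute the means: xbar = 12.2500, ybar = 9.0000.
Then S_xx = sum((xi - xbar)^2) = 144.7500.
S_xy = sum((xi - xbar)(yi - ybar)) = 42.0000.
b1 = S_xy / S_xx = 42.0000 / 144.7500 = 0.2902.

0.2902


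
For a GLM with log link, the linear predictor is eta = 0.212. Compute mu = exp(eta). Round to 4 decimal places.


mu = exp(eta) = exp(0.212).
= 1.2361.

1.2361


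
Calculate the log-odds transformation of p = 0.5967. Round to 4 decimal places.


Compute the odds: 0.5967/0.4033 = 1.4795.
Take the natural log: ln(1.4795) = 0.3917.

0.3917


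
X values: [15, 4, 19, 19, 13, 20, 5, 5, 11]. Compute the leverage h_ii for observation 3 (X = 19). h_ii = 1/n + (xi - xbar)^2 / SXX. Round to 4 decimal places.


Compute xbar = 12.3333 with n = 9 observations.
SXX = 334.0000.
Leverage = 1/9 + (19 - 12.3333)^2/334.0000 = 0.2442.

0.2442


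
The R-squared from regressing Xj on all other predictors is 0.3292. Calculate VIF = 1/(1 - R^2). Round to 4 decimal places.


Denominator: 1 - 0.3292 = 0.6708.
VIF = 1 / 0.6708 = 1.4908.

1.4908


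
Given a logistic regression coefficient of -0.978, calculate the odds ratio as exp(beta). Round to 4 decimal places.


Odds ratio = exp(beta) = exp(-0.978).
= 0.3761.

0.3761


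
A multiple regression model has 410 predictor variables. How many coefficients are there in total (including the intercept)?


Including the intercept, the model has 410 predictor coefficients + 1 intercept.
Total = 411.

411


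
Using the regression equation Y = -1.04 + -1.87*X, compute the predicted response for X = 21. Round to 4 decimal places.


Predicted value:
Y = -1.04 + (-1.87)(21) = -1.04 + -39.2700 = -40.3100.

-40.3100


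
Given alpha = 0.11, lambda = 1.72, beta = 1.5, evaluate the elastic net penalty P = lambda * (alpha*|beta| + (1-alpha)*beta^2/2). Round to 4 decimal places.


alpha * |beta| = 0.11 * 1.5 = 0.1650.
(1-alpha) * beta^2/2 = 0.89 * 2.2500/2 = 1.0013.
Total = 1.72 * (0.1650 + 1.0013) = 2.0060.

2.0060


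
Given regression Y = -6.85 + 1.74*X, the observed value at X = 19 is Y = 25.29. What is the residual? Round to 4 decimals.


Compute yhat = -6.85 + (1.74)(19) = 26.2100.
Residual = actual - predicted = 25.29 - 26.2100 = -0.9200.

-0.9200


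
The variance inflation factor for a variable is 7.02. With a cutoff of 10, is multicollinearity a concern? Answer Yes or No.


Check: VIF = 7.02 vs threshold = 10.
Since 7.02 < 10, the answer is No.

No


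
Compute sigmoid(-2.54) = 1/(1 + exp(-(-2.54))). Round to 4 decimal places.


First, exp(2.5400) = 12.6797.
Then sigma(z) = 1/(1 + 12.6797) = 0.0731.

0.0731


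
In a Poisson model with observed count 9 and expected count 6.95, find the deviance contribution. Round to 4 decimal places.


First: ln(9/6.95) = 0.258483.
Then: 9 * 0.258483 = 2.326347.
y - mu = 9 - 6.95 = 2.05.
D = 2(2.326347 - 2.05) = 0.552694, which rounds to 0.5527.

0.5527


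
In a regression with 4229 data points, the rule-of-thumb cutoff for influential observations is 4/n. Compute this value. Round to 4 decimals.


Using the rule of thumb:
Threshold = 4 / 4229 = 0.0009.

0.0009


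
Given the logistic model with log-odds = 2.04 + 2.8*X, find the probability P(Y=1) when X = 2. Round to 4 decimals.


Compute z = 2.04 + (2.8)(2) = 7.6400.
exp(-z) = 0.0005.
P = 1/(1 + 0.0005) = 0.9995.

0.9995


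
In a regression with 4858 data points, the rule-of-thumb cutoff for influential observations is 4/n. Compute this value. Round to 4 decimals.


Using the rule of thumb:
Threshold = 4 / 4858 = 0.0008.

0.0008


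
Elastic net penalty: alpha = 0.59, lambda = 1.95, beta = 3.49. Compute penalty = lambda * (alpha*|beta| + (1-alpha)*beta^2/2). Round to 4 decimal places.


Compute:
L1 = 0.59 * 3.49 = 2.0591.
L2 = 0.41 * 3.49^2 / 2 = 2.4969.
Penalty = 1.95 * (2.0591 + 2.4969) = 8.8842.

8.8842


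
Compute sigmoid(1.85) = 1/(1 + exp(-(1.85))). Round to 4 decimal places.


First, exp(-1.8500) = 0.1572.
Then sigma(z) = 1/(1 + 0.1572) = 0.8641.

0.8641


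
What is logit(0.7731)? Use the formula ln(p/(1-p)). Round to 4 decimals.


The odds are p/(1-p) = 0.7731 / 0.2269 = 3.4072.
logit(p) = ln(3.4072) = 1.2259.

1.2259


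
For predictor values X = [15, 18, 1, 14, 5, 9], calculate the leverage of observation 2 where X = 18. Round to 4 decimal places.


Compute xbar = 10.3333 with n = 6 observations.
SXX = 211.3333.
Leverage = 1/6 + (18 - 10.3333)^2/211.3333 = 0.4448.

0.4448


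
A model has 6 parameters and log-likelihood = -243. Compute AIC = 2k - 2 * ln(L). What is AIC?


AIC = 2k - 2*loglik = 2(6) - 2(-243).
= 12 + 486 = 498.

498


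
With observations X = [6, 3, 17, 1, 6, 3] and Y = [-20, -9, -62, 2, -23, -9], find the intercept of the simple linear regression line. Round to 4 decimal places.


Compute b1 = -3.8902 from the OLS formula.
With xbar = 6.0000 and ybar = -20.1667, the intercept is:
b0 = -20.1667 - -3.8902 * 6.0000 = 3.1748.

3.1748


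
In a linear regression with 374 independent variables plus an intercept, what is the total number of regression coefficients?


Including the intercept, the model has 374 predictor coefficients + 1 intercept.
Total = 375.

375


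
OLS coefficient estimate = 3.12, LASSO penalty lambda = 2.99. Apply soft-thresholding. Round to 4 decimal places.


|beta_OLS| = 3.12.
lambda = 2.99.
Since |beta| > lambda, coefficient = sign(beta)*(|beta| - lambda) = 0.1300.
Result = 0.1300.

0.1300


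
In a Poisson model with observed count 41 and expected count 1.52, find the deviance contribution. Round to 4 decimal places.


y/mu = 41/1.52 = 26.973684 (approx.), and ln(41/1.52) = 3.294862.
y * ln(y/mu) = 41 * 3.294862 = 135.089342.
y - mu = 39.48.
D = 2 * (135.089342 - 39.48) = 191.218684, which rounds to 191.2187.

191.2187


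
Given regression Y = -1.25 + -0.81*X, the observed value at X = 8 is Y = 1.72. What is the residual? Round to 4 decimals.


Compute yhat = -1.25 + (-0.81)(8) = -7.7300.
Residual = actual - predicted = 1.72 - -7.7300 = 9.4500.

9.4500


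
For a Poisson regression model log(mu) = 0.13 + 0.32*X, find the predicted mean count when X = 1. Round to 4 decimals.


Compute eta = 0.13 + 0.32 * 1 = 0.4500.
Apply inverse link: mu = e^0.4500 = 1.5683.

1.5683


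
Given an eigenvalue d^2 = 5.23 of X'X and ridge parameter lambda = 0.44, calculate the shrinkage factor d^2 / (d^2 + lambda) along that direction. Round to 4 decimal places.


Compute the denominator: 5.23 + 0.44 = 5.6700.
Shrinkage factor = 5.23 / 5.6700 = 0.9224.

0.9224


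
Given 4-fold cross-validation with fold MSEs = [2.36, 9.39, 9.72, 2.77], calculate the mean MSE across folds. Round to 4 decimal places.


Total MSE across folds = 24.2400.
CV-MSE = 24.2400/4 = 6.0600.

6.0600


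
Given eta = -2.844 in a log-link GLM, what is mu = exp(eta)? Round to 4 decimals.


Apply the inverse link:
mu = e^-2.844 = 0.0582.

0.0582


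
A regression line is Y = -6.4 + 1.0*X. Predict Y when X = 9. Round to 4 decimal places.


Plug X = 9 into Y = -6.4 + 1.0*X:
Y = -6.4 + 9.0000 = 2.6000.

2.6000


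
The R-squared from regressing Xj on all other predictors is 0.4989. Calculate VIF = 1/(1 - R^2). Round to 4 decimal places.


Denominator: 1 - 0.4989 = 0.5011.
VIF = 1 / 0.5011 = 1.9956.

1.9956


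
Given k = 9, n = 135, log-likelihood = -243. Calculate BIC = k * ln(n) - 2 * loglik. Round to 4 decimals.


Compute k*ln(n) = 9*ln(135) = 9*4.905275 = 44.147475.
Then -2*loglik = 486.
BIC = 44.147475 + 486 = 530.147475, which rounds to 530.1475.

530.1475


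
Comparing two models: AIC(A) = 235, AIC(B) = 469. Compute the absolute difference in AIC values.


Compute |235 - 469| = 234.
Model A has the smaller AIC.

234


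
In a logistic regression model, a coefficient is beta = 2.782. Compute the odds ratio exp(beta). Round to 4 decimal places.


exp(2.782) = 16.1513.
So the odds ratio is 16.1513.

16.1513


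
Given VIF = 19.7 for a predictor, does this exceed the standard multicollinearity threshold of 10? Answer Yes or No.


Compare VIF = 19.7 to the threshold of 10.
19.7 >= 10, so the answer is Yes.

Yes


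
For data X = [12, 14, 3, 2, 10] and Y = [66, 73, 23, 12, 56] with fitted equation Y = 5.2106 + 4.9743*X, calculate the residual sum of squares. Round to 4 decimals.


Compute predicted values, then residuals = yi - yhat_i.
Residuals: [1.0978, -1.8508, 2.8665, -3.1592, 1.0464].
SSres = sum(residual^2) = 23.9229.

23.9229


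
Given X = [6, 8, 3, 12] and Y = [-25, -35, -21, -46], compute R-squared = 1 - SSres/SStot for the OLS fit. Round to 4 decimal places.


After computing the OLS fit (b0=-10.6784, b1=-2.9064):
SSres = 13.6257, SStot = 374.7500.
R^2 = 1 - 13.6257/374.7500 = 0.9636.

0.9636


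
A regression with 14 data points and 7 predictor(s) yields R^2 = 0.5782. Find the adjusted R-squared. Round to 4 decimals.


Using the formula:
(1 - 0.5782) = 0.4218.
Multiply by 13/6: 0.4218 * 13 = 5.4834, then 5.4834 / 6 = 0.9139.
Adj R^2 = 1 - 0.9139 = 0.0861.

0.0861


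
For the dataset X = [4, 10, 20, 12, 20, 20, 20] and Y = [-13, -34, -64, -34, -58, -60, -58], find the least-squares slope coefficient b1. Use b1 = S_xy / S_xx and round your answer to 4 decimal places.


First compute the means: xbar = 15.1429, ybar = -45.8571.
Then S_xx = sum((xi - xbar)^2) = 254.8571.
S_xy = sum((xi - xbar)(yi - ybar)) = -739.1429.
b1 = S_xy / S_xx = -739.1429 / 254.8571 = -2.9002.

-2.9002


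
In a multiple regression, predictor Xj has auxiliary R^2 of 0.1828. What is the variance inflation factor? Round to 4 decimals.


Denominator: 1 - 0.1828 = 0.8172.
VIF = 1 / 0.8172 = 1.2237.

1.2237


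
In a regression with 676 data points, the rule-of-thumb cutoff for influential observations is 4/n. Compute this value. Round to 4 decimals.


Cook's distance cutoff = 4/n = 4/676.
= 0.0059.

0.0059


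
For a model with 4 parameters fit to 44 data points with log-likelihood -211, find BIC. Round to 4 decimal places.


Compute k*ln(n) = 4*ln(44) = 4*3.784190 = 15.136760.
Then -2*loglik = 422.
BIC = 15.136760 + 422 = 437.136760, which rounds to 437.1368.

437.1368


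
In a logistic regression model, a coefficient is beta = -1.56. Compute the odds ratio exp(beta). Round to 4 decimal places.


The odds ratio is computed as:
OR = e^(-1.56) = 0.2101.

0.2101


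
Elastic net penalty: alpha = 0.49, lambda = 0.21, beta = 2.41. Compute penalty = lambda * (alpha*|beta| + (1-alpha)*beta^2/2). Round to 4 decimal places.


L1 component = 0.49 * |2.41| = 1.1809.
L2 component = 0.51 * 2.41^2 / 2 = 1.4811.
Penalty = 0.21 * (1.1809 + 1.4811) = 0.21 * 2.6620 = 0.5590.

0.5590


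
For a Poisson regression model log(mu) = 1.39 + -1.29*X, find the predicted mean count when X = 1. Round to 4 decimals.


eta = 1.39 + -1.29 * 1 = 0.1000.
mu = exp(0.1000) = 1.1052.

1.1052


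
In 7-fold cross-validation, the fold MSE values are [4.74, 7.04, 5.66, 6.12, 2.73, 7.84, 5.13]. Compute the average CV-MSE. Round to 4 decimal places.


Total MSE across folds = 39.2600.
CV-MSE = 39.2600/7 = 5.6086.

5.6086


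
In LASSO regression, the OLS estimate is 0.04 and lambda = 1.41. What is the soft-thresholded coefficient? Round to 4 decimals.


Absolute value: |0.04| = 0.04.
Compare to lambda = 1.41.
Since |beta| <= lambda, the coefficient is set to 0.

0.0000


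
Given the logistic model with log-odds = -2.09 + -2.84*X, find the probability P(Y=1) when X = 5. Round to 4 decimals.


Linear predictor: z = -2.09 + -2.84 * 5 = -16.2900.
P = 1/(1 + exp(16.2900)) = 1/(1 + 11875642.3612) = 0.0000.

0.0000


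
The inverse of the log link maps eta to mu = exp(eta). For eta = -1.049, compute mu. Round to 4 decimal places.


mu = exp(eta) = exp(-1.049).
= 0.3503.

0.3503


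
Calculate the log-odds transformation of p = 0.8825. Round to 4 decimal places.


The odds are p/(1-p) = 0.8825 / 0.1175 = 7.5106.
logit(p) = ln(7.5106) = 2.0163.

2.0163


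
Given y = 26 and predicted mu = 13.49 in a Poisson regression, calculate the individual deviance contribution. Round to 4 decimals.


First: ln(26/13.49) = 0.656148.
Then: 26 * 0.656148 = 17.059848.
y - mu = 26 - 13.49 = 12.51.
D = 2(17.059848 - 12.51) = 9.099696, which rounds to 9.0997.

9.0997


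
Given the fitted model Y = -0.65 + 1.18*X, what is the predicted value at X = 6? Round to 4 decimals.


Plug X = 6 into Y = -0.65 + 1.18*X:
Y = -0.65 + 7.0800 = 6.4300.

6.4300


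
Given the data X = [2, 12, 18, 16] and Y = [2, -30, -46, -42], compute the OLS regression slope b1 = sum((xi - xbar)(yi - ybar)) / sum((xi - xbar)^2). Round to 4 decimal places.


First compute the means: xbar = 12.0000, ybar = -29.0000.
Then S_xx = sum((xi - xbar)^2) = 152.0000.
S_xy = sum((xi - xbar)(yi - ybar)) = -464.0000.
b1 = S_xy / S_xx = -464.0000 / 152.0000 = -3.0526.

-3.0526


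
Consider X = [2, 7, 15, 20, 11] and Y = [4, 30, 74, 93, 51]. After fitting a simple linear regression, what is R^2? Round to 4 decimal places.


Fit the OLS line: b0 = -4.9969, b1 = 5.0361.
SSres = 20.9474.
SStot = 4941.2000.
R^2 = 1 - 20.9474/4941.2000 = 0.9958.

0.9958


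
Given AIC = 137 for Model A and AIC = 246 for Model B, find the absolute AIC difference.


Compute |137 - 246| = 109.
Model A has the smaller AIC.

109


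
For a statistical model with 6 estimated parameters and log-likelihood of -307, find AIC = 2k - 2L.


Compute:
2k = 2*6 = 12.
-2*loglik = -2*(-307) = 614.
AIC = 12 + 614 = 626.

626


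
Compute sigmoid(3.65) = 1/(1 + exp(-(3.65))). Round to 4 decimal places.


First, exp(-3.6500) = 0.0260.
Then sigma(z) = 1/(1 + 0.0260) = 0.9747.

0.9747


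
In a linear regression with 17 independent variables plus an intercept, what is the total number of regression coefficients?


Total coefficients = number of predictors + 1 (for the intercept).
= 17 + 1 = 18.

18


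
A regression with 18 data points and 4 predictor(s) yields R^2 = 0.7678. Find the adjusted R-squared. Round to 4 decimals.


Plug in: Adj R^2 = 1 - (1 - 0.7678) * 17/13.
= 1 - 0.2322 * 17/13
= 1 - 3.9474 / 13
= 1 - 0.3036 = 0.6964.

0.6964


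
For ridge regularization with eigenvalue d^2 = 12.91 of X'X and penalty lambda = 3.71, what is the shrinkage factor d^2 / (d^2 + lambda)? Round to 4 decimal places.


Compute the denominator: 12.91 + 3.71 = 16.6200.
Shrinkage factor = 12.91 / 16.6200 = 0.7768.

0.7768


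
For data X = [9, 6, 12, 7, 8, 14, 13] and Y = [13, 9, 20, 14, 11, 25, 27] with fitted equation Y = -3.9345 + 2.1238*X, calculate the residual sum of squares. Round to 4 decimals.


For each point, residual = actual - predicted.
Residuals: [-2.1797, 0.1917, -1.5511, 3.0679, -2.0559, -0.7987, 3.3251].
Sum of squared residuals = 32.5267.

32.5267


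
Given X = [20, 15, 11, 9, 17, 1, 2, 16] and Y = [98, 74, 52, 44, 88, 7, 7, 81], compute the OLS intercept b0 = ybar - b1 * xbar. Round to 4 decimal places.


Compute b1 = 5.0336 from the OLS formula.
With xbar = 11.3750 and ybar = 56.3750, the intercept is:
b0 = 56.3750 - 5.0336 * 11.3750 = -0.8826.

-0.8826


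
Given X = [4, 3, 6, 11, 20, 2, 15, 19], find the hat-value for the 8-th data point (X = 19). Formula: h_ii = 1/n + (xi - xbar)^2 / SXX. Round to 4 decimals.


Compute xbar = 10.0000 with n = 8 observations.
SXX = 372.0000.
Leverage = 1/8 + (19 - 10.0000)^2/372.0000 = 0.3427.

0.3427


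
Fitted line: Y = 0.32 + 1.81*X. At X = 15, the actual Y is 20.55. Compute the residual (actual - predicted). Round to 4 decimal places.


Compute yhat = 0.32 + (1.81)(15) = 27.4700.
Residual = actual - predicted = 20.55 - 27.4700 = -6.9200.

-6.9200


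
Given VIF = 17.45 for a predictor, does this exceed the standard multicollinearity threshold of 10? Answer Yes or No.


The threshold is 10.
VIF = 17.45 is >= 10.
Multicollinearity indication: Yes.

Yes


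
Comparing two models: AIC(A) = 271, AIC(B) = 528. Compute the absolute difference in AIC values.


Absolute difference = |271 - 528| = 257.
The model with lower AIC (A) is preferred.

257


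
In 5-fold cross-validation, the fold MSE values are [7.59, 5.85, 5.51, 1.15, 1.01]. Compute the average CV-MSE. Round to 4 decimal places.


Total MSE across folds = 21.1100.
CV-MSE = 21.1100/5 = 4.2220.

4.2220


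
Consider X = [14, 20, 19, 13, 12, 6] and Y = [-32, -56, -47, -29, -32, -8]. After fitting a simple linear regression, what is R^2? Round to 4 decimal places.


The fitted line is Y = 10.5846 + -3.1846*X.
SSres = 43.5692, SStot = 1362.0000.
R^2 = 1 - SSres/SStot = 0.9680.

0.9680


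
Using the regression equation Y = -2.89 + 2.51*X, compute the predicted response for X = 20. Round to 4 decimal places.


Substitute X = 20 into the equation:
Y = -2.89 + 2.51 * 20 = -2.89 + 50.2000 = 47.3100.

47.3100


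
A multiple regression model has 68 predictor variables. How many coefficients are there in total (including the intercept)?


Total coefficients = number of predictors + 1 (for the intercept).
= 68 + 1 = 69.

69


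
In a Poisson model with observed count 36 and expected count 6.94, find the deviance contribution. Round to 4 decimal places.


Compute y*ln(y/mu) = 36*ln(36/6.94) = 36*1.646217 = 59.263812.
y - mu = 29.06.
D = 2*(59.263812 - (29.06)) = 60.407624, which rounds to 60.4076.

60.4076


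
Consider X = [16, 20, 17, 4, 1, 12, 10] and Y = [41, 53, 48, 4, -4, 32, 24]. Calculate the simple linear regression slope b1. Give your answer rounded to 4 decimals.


Calculate xbar = 11.4286, ybar = 28.2857.
S_xx = 291.7143, S_xy = 905.1429.
Using b1 = S_xy / S_xx = 905.1429 / 291.7143, we get b1 = 3.1028.

3.1028


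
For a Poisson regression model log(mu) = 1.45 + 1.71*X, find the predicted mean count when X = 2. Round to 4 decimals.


Linear predictor: eta = 1.45 + (1.71)(2) = 4.8700.
Expected count: mu = exp(4.8700) = 130.3209.

130.3209


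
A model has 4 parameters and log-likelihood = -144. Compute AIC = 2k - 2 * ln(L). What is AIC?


AIC = 2*4 - 2*(-144).
= 8 + 288 = 296.

296


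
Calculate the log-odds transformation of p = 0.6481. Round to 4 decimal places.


1 - p = 0.3519.
p/(1-p) = 1.8417.
logit = ln(1.8417) = 0.6107.

0.6107


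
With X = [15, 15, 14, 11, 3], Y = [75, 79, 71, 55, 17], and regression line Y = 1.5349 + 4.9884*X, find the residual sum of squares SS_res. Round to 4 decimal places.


Compute predicted values, then residuals = yi - yhat_i.
Residuals: [-1.3609, 2.6391, -0.3725, -1.4073, 0.4999].
SSres = sum(residual^2) = 11.1860.

11.1860


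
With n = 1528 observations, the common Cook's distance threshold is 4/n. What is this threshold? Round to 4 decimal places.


Using the rule of thumb:
Threshold = 4 / 1528 = 0.0026.

0.0026


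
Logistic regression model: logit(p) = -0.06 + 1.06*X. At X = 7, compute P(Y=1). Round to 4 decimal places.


Linear predictor: z = -0.06 + 1.06 * 7 = 7.3600.
P = 1/(1 + exp(-7.3600)) = 1/(1 + 0.0006) = 0.9994.

0.9994


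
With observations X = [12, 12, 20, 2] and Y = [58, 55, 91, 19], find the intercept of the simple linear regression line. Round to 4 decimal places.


The slope is b1 = 3.9847.
Sample means are xbar = 11.5000 and ybar = 55.7500.
Intercept: b0 = 55.7500 - (3.9847)(11.5000) = 9.9264.

9.9264


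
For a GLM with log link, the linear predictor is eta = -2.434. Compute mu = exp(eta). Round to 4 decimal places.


mu = exp(eta) = exp(-2.434).
= 0.0877.

0.0877


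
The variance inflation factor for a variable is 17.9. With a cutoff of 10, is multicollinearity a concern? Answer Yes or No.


The threshold is 10.
VIF = 17.9 is >= 10.
Multicollinearity indication: Yes.

Yes


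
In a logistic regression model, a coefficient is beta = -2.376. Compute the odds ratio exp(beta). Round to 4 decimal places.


The odds ratio is computed as:
OR = e^(-2.376) = 0.0929.

0.0929


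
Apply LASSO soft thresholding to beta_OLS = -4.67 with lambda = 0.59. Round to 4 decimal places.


|beta_OLS| = 4.67.
lambda = 0.59.
Since |beta| > lambda, coefficient = sign(beta)*(|beta| - lambda) = -4.0800.
Result = -4.0800.

-4.0800


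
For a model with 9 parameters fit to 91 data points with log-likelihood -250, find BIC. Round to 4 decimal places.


k * ln(n) = 9 * ln(91) = 9 * 4.510860 = 40.597740.
-2 * loglik = -2 * (-250) = 500.
BIC = 40.597740 + 500 = 540.597740, which rounds to 540.5977.

540.5977


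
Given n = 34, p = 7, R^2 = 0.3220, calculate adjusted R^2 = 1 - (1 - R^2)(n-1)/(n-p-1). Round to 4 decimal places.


Adjusted R^2 = 1 - (1 - R^2) * (n-1)/(n-p-1).
(1 - R^2) = 0.6780.
(n-1)/(n-p-1) = 33/26.
(1 - R^2) * (n-1) = 0.6780 * 33 = 22.3740.
Divide by (n-p-1): 22.3740 / 26 = 0.8605.
Adj R^2 = 1 - 0.8605 = 0.1395.

0.1395


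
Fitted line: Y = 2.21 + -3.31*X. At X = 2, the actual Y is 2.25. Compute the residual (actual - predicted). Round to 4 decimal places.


Compute yhat = 2.21 + (-3.31)(2) = -4.4100.
Residual = actual - predicted = 2.25 - -4.4100 = 6.6600.

6.6600


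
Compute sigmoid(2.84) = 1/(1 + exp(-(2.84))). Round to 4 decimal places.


First, exp(-2.8400) = 0.0584.
Then sigma(z) = 1/(1 + 0.0584) = 0.9448.

0.9448


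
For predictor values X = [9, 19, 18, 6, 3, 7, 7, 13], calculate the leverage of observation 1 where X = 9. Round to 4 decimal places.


n = 8, xbar = 10.2500.
SXX = sum((xi - xbar)^2) = 237.5000.
h = 1/8 + (9 - 10.2500)^2 / 237.5000 = 0.1316.

0.1316


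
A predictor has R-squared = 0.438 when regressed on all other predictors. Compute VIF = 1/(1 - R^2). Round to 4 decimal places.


Denominator: 1 - 0.438 = 0.562.
VIF = 1 / 0.562 = 1.7794.

1.7794


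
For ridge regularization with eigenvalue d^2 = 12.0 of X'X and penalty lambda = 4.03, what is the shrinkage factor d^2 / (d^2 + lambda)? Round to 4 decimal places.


d^2 + lambda = 12.0 + 4.03 = 16.0300.
Shrinkage factor = 12.0/16.0300 = 0.7486.

0.7486


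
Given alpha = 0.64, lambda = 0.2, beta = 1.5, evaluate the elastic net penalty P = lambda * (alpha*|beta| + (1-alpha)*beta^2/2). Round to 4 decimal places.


alpha * |beta| = 0.64 * 1.5 = 0.9600.
(1-alpha) * beta^2/2 = 0.36 * 2.2500/2 = 0.4050.
Total = 0.2 * (0.9600 + 0.4050) = 0.2730.

0.2730


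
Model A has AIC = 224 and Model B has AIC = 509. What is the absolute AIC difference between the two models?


|AIC_A - AIC_B| = |224 - 509| = 285.
Model A is preferred (lower AIC).

285


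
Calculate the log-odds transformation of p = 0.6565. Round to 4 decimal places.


The odds are p/(1-p) = 0.6565 / 0.3435 = 1.9112.
logit(p) = ln(1.9112) = 0.6477.

0.6477


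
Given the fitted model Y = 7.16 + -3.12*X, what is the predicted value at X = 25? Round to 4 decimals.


Plug X = 25 into Y = 7.16 + -3.12*X:
Y = 7.16 + -78.0000 = -70.8400.

-70.8400


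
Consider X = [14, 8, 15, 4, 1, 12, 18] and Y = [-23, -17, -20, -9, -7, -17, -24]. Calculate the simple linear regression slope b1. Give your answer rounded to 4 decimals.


The sample means are xbar = 10.2857 and ybar = -16.7143.
Compute S_xx = 229.4286 and S_xy = -233.5714.
Slope b1 = S_xy / S_xx = -233.5714 / 229.4286 = -1.0181.

-1.0181


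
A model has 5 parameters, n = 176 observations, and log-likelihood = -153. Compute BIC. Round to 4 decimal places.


ln(176) = 5.170484.
k * ln(n) = 5 * 5.170484 = 25.852420.
-2L = 306.
BIC = 25.852420 + 306 = 331.852420, which rounds to 331.8524.

331.8524


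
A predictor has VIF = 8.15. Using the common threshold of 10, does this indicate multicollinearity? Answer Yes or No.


Check: VIF = 8.15 vs threshold = 10.
Since 8.15 < 10, the answer is No.

No


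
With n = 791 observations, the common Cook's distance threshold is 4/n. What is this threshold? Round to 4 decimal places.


Using the rule of thumb:
Threshold = 4 / 791 = 0.0051.

0.0051


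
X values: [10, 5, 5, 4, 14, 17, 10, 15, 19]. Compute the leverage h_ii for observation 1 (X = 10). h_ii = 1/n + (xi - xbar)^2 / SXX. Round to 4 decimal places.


n = 9, xbar = 11.0000.
SXX = sum((xi - xbar)^2) = 248.0000.
h = 1/9 + (10 - 11.0000)^2 / 248.0000 = 0.1151.

0.1151


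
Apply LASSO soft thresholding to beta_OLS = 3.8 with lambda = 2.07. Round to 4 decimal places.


Check: |3.8| = 3.8 vs lambda = 2.07.
Since |beta| > lambda, coefficient = sign(beta)*(|beta| - lambda) = 1.7300.
Soft-thresholded coefficient = 1.7300.

1.7300


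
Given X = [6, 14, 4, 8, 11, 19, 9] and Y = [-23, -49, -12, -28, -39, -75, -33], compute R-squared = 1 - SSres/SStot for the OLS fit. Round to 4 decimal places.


The fitted line is Y = 3.6089 + -4.0037*X.
SSres = 27.7122, SStot = 2510.0000.
R^2 = 1 - SSres/SStot = 0.9890.

0.9890


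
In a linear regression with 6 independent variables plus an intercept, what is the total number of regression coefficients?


Including the intercept, the model has 6 predictor coefficients + 1 intercept.
Total = 7.

7


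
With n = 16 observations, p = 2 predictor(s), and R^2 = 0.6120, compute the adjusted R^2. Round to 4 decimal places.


Using the formula:
(1 - 0.6120) = 0.3880.
Multiply by 15/13: 0.3880 * 15 = 5.8200, then 5.8200 / 13 = 0.4477.
Adj R^2 = 1 - 0.4477 = 0.5523.

0.5523


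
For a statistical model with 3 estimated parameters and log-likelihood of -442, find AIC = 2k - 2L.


Compute:
2k = 2*3 = 6.
-2*loglik = -2*(-442) = 884.
AIC = 6 + 884 = 890.

890


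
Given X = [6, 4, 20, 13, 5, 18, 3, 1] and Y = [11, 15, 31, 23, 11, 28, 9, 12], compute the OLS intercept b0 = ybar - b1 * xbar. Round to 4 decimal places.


First find the slope: b1 = 1.1374.
Means: xbar = 8.7500, ybar = 17.5000.
b0 = ybar - b1 * xbar = 17.5000 - 1.1374 * 8.7500 = 7.5476.

7.5476


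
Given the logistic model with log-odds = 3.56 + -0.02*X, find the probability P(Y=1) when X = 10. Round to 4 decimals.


Compute z = 3.56 + (-0.02)(10) = 3.3600.
exp(-z) = 0.0347.
P = 1/(1 + 0.0347) = 0.9664.

0.9664


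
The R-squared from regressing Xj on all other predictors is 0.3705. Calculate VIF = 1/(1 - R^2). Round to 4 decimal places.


Denominator: 1 - 0.3705 = 0.6295.
VIF = 1 / 0.6295 = 1.5886.

1.5886


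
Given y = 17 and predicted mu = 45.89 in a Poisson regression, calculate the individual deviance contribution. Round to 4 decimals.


First: ln(17/45.89) = -0.993034.
Then: 17 * -0.993034 = -16.881578.
y - mu = 17 - 45.89 = -28.89.
D = 2(-16.881578 - -28.89) = 24.016844, which rounds to 24.0168.

24.0168


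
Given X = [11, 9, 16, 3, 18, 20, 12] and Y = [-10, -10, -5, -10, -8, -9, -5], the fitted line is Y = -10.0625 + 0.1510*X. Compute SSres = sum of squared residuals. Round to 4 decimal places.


Predicted values from Y = -10.0625 + 0.1510*X.
Residuals: [-1.5985, -1.2965, 2.6465, -0.3905, -0.6555, -1.9575, 3.2505].
SSres = 26.2198.

26.2198


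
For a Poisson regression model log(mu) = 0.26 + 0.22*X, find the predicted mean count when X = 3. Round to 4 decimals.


eta = 0.26 + 0.22 * 3 = 0.9200.
mu = exp(0.9200) = 2.5093.

2.5093


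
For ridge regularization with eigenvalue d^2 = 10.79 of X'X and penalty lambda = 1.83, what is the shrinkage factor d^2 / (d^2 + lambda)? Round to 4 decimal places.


Compute the denominator: 10.79 + 1.83 = 12.6200.
Shrinkage factor = 10.79 / 12.6200 = 0.8550.

0.8550


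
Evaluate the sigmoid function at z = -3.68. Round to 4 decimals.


First, exp(3.6800) = 39.6464.
Then sigma(z) = 1/(1 + 39.6464) = 0.0246.

0.0246


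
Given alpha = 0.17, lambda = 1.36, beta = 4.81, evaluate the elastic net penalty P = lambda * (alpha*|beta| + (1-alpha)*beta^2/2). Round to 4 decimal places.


Compute:
L1 = 0.17 * 4.81 = 0.8177.
L2 = 0.83 * 4.81^2 / 2 = 9.6015.
Penalty = 1.36 * (0.8177 + 9.6015) = 14.1701.

14.1701


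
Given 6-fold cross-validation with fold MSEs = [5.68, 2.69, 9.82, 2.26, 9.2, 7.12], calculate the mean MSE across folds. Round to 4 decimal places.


Add all fold MSEs: 36.7700.
Divide by k = 6: 36.7700/6 = 6.1283.

6.1283


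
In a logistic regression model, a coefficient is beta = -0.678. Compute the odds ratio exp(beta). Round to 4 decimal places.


Odds ratio = exp(beta) = exp(-0.678).
= 0.5076.

0.5076


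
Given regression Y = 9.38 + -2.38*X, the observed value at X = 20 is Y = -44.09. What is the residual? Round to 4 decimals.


Predicted = 9.38 + -2.38 * 20 = -38.2200.
Residual = -44.09 - -38.2200 = -5.8700.

-5.8700


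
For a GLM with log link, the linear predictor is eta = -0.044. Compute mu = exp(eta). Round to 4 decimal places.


The inverse log link gives:
mu = exp(-0.044) = 0.9570.

0.9570


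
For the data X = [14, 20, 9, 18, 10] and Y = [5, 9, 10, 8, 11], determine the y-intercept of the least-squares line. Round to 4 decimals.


The slope is b1 = -0.1789.
Sample means are xbar = 14.2000 and ybar = 8.6000.
Intercept: b0 = 8.6000 - (-0.1789)(14.2000) = 11.1401.

11.1401


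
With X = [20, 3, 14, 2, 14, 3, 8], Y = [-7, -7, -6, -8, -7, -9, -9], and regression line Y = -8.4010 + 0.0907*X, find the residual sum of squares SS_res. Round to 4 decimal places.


Predicted values from Y = -8.4010 + 0.0907*X.
Residuals: [-0.4130, 1.1289, 1.1312, 0.2196, 0.1312, -0.8711, -1.3246].
SSres = 5.3034.

5.3034


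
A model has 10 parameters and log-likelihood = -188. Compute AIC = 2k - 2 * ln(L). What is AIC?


AIC = 2k - 2*loglik = 2(10) - 2(-188).
= 20 + 376 = 396.

396


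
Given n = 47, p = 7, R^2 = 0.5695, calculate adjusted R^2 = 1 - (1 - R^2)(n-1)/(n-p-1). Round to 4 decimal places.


Plug in: Adj R^2 = 1 - (1 - 0.5695) * 46/39.
= 1 - 0.4305 * 46/39
= 1 - 19.8030 / 39
= 1 - 0.5078 = 0.4922.

0.4922


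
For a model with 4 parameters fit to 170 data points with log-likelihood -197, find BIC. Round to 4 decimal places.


ln(170) = 5.135798.
k * ln(n) = 4 * 5.135798 = 20.543192.
-2L = 394.
BIC = 20.543192 + 394 = 414.543192, which rounds to 414.5432.

414.5432


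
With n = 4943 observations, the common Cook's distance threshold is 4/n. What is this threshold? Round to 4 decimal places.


Cook's distance cutoff = 4/n = 4/4943.
= 0.0008.

0.0008


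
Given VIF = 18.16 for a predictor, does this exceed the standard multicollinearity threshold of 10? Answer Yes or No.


The threshold is 10.
VIF = 18.16 is >= 10.
Multicollinearity indication: Yes.

Yes


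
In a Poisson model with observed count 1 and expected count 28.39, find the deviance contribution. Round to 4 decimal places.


First: ln(1/28.39) = -3.346037.
Then: 1 * -3.346037 = -3.346037.
y - mu = 1 - 28.39 = -27.39.
D = 2(-3.346037 - -27.39) = 48.087926, which rounds to 48.0879.

48.0879


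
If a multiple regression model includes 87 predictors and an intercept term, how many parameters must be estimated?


Each predictor gets one coefficient, plus one intercept.
Total parameters = 87 + 1 = 88.

88


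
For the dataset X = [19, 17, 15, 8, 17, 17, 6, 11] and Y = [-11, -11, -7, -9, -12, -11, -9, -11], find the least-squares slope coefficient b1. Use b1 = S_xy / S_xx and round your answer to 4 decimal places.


The sample means are xbar = 13.7500 and ybar = -10.1250.
Compute S_xx = 161.5000 and S_xy = -25.2500.
Slope b1 = S_xy / S_xx = -25.2500 / 161.5000 = -0.1563.

-0.1563
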